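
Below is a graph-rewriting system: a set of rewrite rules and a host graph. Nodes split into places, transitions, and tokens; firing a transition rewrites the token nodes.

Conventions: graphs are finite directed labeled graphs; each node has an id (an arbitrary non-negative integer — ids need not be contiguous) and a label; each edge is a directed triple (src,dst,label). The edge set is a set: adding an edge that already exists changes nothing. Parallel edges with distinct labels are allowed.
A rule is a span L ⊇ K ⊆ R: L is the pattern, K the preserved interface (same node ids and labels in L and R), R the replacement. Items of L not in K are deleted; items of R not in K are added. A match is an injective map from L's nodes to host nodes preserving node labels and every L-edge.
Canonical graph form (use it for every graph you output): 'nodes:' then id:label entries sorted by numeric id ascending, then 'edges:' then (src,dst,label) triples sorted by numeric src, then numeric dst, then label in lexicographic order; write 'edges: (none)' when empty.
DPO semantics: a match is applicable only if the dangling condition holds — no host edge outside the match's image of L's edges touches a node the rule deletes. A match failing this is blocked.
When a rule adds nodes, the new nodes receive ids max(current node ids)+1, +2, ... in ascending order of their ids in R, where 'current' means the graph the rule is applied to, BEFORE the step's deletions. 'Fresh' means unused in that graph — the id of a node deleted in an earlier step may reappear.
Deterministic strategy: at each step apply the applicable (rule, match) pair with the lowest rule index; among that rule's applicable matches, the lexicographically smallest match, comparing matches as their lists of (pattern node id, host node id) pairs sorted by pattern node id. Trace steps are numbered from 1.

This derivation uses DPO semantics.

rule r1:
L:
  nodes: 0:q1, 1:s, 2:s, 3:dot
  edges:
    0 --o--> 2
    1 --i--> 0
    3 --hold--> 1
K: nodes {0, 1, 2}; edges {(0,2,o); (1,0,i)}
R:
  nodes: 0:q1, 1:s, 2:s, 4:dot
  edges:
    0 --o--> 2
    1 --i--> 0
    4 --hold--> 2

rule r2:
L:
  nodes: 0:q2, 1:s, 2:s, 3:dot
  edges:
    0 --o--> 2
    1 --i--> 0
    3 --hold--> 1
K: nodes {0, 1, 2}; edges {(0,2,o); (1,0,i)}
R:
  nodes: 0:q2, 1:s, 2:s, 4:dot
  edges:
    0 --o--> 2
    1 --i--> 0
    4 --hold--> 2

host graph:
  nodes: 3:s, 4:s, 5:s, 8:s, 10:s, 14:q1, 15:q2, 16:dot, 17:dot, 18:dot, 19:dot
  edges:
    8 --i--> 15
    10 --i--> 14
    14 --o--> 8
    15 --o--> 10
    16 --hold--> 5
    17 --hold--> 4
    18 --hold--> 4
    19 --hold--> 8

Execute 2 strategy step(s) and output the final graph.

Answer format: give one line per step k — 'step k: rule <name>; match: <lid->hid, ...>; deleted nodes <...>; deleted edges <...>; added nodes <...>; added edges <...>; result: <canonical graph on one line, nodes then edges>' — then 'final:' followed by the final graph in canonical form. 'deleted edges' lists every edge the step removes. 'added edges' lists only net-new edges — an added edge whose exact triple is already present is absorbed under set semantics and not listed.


step 1: rule r2; match: 0->15, 1->8, 2->10, 3->19; deleted nodes 19; deleted edges (19,8,hold); added nodes 20; added edges (20,10,hold); result: nodes: 3:s, 4:s, 5:s, 8:s, 10:s, 14:q1, 15:q2, 16:dot, 17:dot, 18:dot, 20:dot edges: (8,15,i); (10,14,i); (14,8,o); (15,10,o); (16,5,hold); (17,4,hold); (18,4,hold); (20,10,hold)
step 2: rule r1; match: 0->14, 1->10, 2->8, 3->20; deleted nodes 20; deleted edges (20,10,hold); added nodes 21; added edges (21,8,hold); result: nodes: 3:s, 4:s, 5:s, 8:s, 10:s, 14:q1, 15:q2, 16:dot, 17:dot, 18:dot, 21:dot edges: (8,15,i); (10,14,i); (14,8,o); (15,10,o); (16,5,hold); (17,4,hold); (18,4,hold); (21,8,hold)
final:
nodes: 3:s, 4:s, 5:s, 8:s, 10:s, 14:q1, 15:q2, 16:dot, 17:dot, 18:dot, 21:dot
edges: (8,15,i); (10,14,i); (14,8,o); (15,10,o); (16,5,hold); (17,4,hold); (18,4,hold); (21,8,hold)


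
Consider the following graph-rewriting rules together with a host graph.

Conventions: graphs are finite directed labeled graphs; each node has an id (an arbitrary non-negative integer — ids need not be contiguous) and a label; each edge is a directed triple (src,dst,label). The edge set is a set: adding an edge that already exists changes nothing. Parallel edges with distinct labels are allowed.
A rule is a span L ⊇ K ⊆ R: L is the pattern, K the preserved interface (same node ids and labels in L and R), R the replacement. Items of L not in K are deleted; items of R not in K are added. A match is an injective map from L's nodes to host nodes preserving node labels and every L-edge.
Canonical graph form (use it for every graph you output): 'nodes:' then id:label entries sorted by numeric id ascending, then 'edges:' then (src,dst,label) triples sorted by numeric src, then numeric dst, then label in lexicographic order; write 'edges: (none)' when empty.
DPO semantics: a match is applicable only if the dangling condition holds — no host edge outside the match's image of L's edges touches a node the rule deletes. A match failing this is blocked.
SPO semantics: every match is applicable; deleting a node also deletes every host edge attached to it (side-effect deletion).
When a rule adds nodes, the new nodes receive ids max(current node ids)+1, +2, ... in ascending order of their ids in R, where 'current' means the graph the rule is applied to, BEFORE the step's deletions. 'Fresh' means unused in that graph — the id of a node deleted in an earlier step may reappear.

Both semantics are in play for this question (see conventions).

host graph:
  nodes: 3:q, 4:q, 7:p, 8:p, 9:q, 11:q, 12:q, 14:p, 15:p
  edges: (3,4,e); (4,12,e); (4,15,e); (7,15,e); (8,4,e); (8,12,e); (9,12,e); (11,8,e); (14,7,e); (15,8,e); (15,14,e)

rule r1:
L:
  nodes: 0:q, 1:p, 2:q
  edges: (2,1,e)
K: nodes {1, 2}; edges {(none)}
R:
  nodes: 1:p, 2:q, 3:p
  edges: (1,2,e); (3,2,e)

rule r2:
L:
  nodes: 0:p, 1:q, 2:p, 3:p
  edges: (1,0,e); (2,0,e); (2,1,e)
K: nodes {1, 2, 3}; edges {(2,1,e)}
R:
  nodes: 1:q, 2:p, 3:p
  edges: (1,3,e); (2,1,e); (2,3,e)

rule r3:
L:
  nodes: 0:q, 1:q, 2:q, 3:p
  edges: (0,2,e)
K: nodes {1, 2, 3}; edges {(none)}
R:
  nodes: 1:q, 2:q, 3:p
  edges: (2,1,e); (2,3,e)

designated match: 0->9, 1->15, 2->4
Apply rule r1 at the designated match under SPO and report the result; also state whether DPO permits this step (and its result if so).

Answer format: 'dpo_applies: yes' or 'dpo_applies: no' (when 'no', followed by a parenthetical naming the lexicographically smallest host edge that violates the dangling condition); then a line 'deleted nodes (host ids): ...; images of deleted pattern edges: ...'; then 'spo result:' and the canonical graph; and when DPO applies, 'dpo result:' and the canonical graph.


dpo_applies: no
(the rule deletes node 9, which keeps host edge (9,12,e) outside the match image — the dangling condition fails, DPO blocks; SPO proceeds and side-deletes such edges)
deleted nodes (host ids): 9; images of deleted pattern edges: (4,15,e)
spo result:
nodes: 3:q, 4:q, 7:p, 8:p, 11:q, 12:q, 14:p, 15:p, 16:p
edges: (3,4,e); (4,12,e); (7,15,e); (8,4,e); (8,12,e); (11,8,e); (14,7,e); (15,4,e); (15,8,e); (15,14,e); (16,4,e)


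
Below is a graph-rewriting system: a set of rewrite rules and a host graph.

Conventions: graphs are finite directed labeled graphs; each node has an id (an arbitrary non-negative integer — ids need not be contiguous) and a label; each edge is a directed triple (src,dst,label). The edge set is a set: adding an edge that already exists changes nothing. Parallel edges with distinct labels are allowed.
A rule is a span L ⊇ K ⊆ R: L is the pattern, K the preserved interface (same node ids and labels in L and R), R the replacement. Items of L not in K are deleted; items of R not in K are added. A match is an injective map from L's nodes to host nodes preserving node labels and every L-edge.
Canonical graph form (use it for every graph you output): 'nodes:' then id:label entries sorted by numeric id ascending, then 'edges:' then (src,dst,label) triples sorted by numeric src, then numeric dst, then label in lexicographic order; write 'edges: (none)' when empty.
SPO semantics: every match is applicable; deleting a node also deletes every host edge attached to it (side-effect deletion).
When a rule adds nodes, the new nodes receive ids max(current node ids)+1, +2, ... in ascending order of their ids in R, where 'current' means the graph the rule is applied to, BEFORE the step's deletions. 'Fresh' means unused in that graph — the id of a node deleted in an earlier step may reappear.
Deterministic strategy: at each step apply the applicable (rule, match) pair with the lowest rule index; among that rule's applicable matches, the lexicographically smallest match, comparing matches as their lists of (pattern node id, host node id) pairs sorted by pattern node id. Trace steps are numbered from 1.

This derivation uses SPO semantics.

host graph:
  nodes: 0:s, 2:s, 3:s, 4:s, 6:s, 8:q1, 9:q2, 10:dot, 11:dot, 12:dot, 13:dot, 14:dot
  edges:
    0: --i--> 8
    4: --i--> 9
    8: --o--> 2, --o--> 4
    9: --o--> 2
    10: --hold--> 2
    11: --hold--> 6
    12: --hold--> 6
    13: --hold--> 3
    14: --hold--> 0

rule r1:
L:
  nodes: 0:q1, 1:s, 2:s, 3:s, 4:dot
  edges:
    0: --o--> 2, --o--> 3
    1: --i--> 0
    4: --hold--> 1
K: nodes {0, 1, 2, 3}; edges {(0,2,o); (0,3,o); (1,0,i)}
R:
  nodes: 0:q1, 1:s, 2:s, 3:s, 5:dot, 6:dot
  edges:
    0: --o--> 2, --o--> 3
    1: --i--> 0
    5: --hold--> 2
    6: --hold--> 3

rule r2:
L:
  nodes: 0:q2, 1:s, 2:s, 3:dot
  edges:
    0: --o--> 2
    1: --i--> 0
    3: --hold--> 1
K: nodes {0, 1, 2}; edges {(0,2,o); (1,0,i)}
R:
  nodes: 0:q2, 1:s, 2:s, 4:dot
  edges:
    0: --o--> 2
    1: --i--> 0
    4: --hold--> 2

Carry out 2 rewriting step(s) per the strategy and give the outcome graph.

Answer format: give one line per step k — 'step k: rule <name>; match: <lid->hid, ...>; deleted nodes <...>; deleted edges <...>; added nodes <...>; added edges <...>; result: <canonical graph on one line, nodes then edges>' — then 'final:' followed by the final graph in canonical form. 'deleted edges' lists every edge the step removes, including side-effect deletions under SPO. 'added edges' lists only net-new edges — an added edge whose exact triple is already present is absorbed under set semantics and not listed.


step 1: rule r1; match: 0->8, 1->0, 2->2, 3->4, 4->14; deleted nodes 14; deleted edges (14,0,hold); added nodes 15, 16; added edges (15,2,hold); (16,4,hold); result: nodes: 0:s, 2:s, 3:s, 4:s, 6:s, 8:q1, 9:q2, 10:dot, 11:dot, 12:dot, 13:dot, 15:dot, 16:dot edges: (0,8,i); (4,9,i); (8,2,o); (8,4,o); (9,2,o); (10,2,hold); (11,6,hold); (12,6,hold); (13,3,hold); (15,2,hold); (16,4,hold)
step 2: rule r2; match: 0->9, 1->4, 2->2, 3->16; deleted nodes 16; deleted edges (16,4,hold); added nodes 17; added edges (17,2,hold); result: nodes: 0:s, 2:s, 3:s, 4:s, 6:s, 8:q1, 9:q2, 10:dot, 11:dot, 12:dot, 13:dot, 15:dot, 17:dot edges: (0,8,i); (4,9,i); (8,2,o); (8,4,o); (9,2,o); (10,2,hold); (11,6,hold); (12,6,hold); (13,3,hold); (15,2,hold); (17,2,hold)
final:
nodes: 0:s, 2:s, 3:s, 4:s, 6:s, 8:q1, 9:q2, 10:dot, 11:dot, 12:dot, 13:dot, 15:dot, 17:dot
edges: (0,8,i); (4,9,i); (8,2,o); (8,4,o); (9,2,o); (10,2,hold); (11,6,hold); (12,6,hold); (13,3,hold); (15,2,hold); (17,2,hold)


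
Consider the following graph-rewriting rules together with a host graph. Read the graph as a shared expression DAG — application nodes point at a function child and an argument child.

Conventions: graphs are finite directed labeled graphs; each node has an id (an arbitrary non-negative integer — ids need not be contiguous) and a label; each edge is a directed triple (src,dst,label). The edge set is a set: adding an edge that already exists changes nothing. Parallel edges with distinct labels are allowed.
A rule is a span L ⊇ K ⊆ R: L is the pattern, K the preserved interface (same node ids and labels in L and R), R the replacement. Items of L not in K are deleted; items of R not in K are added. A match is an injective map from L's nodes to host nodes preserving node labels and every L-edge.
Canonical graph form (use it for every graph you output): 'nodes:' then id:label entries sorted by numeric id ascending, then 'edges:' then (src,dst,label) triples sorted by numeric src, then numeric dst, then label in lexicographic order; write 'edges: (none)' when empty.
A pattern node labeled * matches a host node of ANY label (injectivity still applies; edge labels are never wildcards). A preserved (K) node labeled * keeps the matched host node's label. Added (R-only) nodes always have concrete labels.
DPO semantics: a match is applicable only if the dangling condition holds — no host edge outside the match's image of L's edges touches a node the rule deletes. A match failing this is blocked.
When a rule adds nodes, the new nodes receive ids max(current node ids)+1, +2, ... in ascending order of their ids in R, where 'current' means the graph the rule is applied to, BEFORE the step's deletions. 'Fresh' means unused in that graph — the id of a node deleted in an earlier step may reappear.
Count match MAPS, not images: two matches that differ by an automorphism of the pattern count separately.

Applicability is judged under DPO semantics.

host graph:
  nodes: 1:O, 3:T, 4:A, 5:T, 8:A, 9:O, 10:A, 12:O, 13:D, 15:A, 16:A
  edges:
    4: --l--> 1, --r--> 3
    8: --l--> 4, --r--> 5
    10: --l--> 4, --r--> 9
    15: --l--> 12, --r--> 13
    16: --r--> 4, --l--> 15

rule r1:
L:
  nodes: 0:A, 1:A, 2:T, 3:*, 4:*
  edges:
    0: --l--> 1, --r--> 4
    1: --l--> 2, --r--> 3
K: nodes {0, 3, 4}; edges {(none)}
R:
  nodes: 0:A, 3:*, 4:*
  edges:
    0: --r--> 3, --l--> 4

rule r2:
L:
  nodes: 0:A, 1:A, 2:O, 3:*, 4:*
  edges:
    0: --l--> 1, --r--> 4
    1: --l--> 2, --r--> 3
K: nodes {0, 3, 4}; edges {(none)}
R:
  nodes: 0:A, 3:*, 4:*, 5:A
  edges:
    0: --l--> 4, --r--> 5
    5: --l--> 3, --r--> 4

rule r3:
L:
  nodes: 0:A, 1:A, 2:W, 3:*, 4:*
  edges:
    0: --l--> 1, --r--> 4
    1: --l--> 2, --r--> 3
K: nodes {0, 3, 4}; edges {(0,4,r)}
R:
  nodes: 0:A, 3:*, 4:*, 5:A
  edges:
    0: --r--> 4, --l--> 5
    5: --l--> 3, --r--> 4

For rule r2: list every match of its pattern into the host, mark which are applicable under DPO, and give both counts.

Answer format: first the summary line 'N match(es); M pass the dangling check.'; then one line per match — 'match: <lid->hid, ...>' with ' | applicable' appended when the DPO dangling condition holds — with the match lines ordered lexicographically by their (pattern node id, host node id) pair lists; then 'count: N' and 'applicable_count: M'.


3 match(es); 1 pass the dangling check.
match: 0->8, 1->4, 2->1, 3->3, 4->5
match: 0->10, 1->4, 2->1, 3->3, 4->9
match: 0->16, 1->15, 2->12, 3->13, 4->4 | applicable
count: 3
applicable_count: 1


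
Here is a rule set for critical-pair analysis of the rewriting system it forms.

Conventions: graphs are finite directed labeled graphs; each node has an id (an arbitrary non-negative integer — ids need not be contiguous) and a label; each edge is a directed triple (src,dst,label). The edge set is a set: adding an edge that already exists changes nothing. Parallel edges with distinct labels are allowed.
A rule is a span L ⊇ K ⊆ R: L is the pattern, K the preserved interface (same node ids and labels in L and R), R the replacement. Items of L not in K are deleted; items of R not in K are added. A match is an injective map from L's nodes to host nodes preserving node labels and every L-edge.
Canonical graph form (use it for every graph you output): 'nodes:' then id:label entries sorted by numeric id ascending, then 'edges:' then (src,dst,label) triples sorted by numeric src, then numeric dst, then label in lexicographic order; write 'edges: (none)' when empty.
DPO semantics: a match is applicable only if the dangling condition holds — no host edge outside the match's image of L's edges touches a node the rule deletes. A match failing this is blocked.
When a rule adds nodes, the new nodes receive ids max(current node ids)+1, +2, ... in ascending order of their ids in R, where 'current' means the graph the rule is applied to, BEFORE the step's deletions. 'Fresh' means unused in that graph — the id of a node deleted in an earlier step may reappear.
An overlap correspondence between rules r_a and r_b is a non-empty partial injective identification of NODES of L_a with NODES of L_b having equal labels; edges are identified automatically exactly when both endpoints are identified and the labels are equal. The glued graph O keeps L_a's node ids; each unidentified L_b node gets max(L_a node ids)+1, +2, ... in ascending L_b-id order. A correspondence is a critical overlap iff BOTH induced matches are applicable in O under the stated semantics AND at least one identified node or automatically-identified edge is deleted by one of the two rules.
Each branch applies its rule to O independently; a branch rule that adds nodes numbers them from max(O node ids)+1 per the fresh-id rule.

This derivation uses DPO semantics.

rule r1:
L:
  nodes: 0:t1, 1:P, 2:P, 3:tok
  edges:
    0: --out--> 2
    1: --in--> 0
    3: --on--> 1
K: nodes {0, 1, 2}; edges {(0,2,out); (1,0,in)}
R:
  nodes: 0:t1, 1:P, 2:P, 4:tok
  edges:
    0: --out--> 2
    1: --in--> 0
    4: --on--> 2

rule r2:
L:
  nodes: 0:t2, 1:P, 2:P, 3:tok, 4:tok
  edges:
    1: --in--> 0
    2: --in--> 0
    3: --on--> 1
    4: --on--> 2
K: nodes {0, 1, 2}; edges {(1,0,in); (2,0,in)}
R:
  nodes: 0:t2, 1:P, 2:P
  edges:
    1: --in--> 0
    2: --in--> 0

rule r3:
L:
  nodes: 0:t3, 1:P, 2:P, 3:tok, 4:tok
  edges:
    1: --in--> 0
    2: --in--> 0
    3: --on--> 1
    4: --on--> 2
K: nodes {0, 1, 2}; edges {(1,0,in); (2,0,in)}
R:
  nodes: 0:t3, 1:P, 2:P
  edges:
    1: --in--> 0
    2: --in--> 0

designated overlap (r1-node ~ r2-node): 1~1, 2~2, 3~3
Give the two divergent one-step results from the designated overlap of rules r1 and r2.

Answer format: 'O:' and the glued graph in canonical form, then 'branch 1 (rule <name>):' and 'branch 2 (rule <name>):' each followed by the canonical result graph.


O:
nodes: 0:t1, 1:P, 2:P, 3:tok, 4:t2, 5:tok
edges: (0,2,out); (1,0,in); (1,4,in); (2,4,in); (3,1,on); (5,2,on)
branch 1 (rule r1):
nodes: 0:t1, 1:P, 2:P, 4:t2, 5:tok, 6:tok
edges: (0,2,out); (1,0,in); (1,4,in); (2,4,in); (5,2,on); (6,2,on)
branch 2 (rule r2):
nodes: 0:t1, 1:P, 2:P, 4:t2
edges: (0,2,out); (1,0,in); (1,4,in); (2,4,in)


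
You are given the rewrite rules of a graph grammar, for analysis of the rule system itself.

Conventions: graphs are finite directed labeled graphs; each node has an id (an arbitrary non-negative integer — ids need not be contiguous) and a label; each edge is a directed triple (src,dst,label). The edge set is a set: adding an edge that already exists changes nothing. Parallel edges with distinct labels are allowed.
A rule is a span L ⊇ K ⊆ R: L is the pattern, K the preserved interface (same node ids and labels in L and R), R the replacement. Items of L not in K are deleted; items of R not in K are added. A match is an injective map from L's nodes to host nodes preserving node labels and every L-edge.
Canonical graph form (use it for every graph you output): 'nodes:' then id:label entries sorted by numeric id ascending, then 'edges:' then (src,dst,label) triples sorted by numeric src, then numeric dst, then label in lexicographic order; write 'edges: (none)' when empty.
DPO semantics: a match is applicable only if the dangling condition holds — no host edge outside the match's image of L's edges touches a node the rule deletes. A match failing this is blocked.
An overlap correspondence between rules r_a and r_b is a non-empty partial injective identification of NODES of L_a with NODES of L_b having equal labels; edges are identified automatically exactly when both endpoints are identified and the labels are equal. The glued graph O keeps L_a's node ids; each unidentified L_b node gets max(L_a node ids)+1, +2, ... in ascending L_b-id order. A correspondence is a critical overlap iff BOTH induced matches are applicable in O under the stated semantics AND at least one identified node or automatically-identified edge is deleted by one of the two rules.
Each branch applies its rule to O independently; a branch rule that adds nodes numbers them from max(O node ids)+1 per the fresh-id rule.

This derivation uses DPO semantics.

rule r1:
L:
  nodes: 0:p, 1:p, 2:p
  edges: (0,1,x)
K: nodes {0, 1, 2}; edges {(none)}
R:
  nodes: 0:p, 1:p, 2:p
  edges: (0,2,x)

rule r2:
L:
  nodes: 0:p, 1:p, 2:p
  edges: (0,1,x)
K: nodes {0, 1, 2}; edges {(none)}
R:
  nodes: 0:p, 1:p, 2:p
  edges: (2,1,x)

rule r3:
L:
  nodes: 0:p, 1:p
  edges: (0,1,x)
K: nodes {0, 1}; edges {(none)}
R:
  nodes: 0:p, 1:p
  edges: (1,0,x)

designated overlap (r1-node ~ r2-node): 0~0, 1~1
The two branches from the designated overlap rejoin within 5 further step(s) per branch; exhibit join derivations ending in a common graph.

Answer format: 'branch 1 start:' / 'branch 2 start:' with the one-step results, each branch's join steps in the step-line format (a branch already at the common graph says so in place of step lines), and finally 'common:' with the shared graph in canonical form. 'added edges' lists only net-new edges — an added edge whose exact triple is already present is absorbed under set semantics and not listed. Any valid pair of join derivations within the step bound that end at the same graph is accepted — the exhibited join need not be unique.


branch 1 start:
nodes: 0:p, 1:p, 2:p, 3:p
edges: (0,2,x)
branch 2 start:
nodes: 0:p, 1:p, 2:p, 3:p
edges: (3,1,x)
branch 1 step 1: rule r1; match: 0->0, 1->2, 2->1; deleted nodes (none); deleted edges (0,2,x); added nodes (none); added edges (0,1,x); result: nodes: 0:p, 1:p, 2:p, 3:p edges: (0,1,x)
branch 2 step 1: rule r2; match: 0->3, 1->1, 2->0; deleted nodes (none); deleted edges (3,1,x); added nodes (none); added edges (0,1,x); result: nodes: 0:p, 1:p, 2:p, 3:p edges: (0,1,x)
common:
nodes: 0:p, 1:p, 2:p, 3:p
edges: (0,1,x)


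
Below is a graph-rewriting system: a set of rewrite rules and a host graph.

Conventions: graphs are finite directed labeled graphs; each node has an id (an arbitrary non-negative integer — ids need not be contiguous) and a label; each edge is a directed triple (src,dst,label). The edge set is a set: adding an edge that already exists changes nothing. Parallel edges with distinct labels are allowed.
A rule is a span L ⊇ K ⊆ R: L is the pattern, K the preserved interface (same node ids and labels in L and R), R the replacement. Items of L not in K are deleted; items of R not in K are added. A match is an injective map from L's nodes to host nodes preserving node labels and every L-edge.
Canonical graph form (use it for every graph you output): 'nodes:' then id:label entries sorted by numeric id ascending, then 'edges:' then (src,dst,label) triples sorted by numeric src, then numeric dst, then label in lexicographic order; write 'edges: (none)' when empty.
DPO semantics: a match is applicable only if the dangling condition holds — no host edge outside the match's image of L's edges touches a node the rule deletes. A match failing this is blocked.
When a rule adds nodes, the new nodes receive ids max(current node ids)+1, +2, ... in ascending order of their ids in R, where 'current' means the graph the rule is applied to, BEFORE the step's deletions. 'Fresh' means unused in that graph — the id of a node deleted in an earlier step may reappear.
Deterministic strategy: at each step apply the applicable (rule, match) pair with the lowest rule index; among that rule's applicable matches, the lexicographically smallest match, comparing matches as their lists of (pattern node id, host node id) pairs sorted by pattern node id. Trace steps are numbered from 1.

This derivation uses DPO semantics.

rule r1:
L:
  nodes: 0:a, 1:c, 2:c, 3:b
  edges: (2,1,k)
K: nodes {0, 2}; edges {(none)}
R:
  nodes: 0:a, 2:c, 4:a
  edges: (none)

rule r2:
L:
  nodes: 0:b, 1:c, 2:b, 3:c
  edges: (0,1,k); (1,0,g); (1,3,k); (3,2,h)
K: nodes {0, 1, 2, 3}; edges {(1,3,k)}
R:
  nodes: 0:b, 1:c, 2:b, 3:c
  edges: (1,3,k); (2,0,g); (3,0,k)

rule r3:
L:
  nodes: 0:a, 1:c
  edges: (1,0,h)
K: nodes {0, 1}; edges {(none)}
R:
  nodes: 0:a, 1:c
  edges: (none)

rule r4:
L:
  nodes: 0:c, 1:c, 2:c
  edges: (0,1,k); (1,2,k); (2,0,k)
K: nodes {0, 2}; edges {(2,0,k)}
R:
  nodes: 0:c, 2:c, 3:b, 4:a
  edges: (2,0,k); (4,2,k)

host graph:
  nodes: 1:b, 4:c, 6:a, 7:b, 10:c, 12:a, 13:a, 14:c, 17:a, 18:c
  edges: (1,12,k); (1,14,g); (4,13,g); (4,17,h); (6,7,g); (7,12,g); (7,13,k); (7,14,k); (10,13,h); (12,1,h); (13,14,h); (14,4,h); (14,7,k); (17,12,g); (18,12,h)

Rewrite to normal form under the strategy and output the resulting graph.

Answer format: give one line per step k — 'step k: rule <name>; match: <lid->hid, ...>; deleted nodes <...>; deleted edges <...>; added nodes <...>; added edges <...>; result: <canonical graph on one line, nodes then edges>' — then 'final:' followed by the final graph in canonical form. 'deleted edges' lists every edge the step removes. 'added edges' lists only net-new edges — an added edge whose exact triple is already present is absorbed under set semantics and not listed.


step 1: rule r3; match: 0->12, 1->18; deleted nodes (none); deleted edges (18,12,h); added nodes (none); added edges (none); result: nodes: 1:b, 4:c, 6:a, 7:b, 10:c, 12:a, 13:a, 14:c, 17:a, 18:c edges: (1,12,k); (1,14,g); (4,13,g); (4,17,h); (6,7,g); (7,12,g); (7,13,k); (7,14,k); (10,13,h); (12,1,h); (13,14,h); (14,4,h); (14,7,k); (17,12,g)
step 2: rule r3; match: 0->13, 1->10; deleted nodes (none); deleted edges (10,13,h); added nodes (none); added edges (none); result: nodes: 1:b, 4:c, 6:a, 7:b, 10:c, 12:a, 13:a, 14:c, 17:a, 18:c edges: (1,12,k); (1,14,g); (4,13,g); (4,17,h); (6,7,g); (7,12,g); (7,13,k); (7,14,k); (12,1,h); (13,14,h); (14,4,h); (14,7,k); (17,12,g)
step 3: rule r3; match: 0->17, 1->4; deleted nodes (none); deleted edges (4,17,h); added nodes (none); added edges (none); result: nodes: 1:b, 4:c, 6:a, 7:b, 10:c, 12:a, 13:a, 14:c, 17:a, 18:c edges: (1,12,k); (1,14,g); (4,13,g); (6,7,g); (7,12,g); (7,13,k); (7,14,k); (12,1,h); (13,14,h); (14,4,h); (14,7,k); (17,12,g)
final:
nodes: 1:b, 4:c, 6:a, 7:b, 10:c, 12:a, 13:a, 14:c, 17:a, 18:c
edges: (1,12,k); (1,14,g); (4,13,g); (6,7,g); (7,12,g); (7,13,k); (7,14,k); (12,1,h); (13,14,h); (14,4,h); (14,7,k); (17,12,g)


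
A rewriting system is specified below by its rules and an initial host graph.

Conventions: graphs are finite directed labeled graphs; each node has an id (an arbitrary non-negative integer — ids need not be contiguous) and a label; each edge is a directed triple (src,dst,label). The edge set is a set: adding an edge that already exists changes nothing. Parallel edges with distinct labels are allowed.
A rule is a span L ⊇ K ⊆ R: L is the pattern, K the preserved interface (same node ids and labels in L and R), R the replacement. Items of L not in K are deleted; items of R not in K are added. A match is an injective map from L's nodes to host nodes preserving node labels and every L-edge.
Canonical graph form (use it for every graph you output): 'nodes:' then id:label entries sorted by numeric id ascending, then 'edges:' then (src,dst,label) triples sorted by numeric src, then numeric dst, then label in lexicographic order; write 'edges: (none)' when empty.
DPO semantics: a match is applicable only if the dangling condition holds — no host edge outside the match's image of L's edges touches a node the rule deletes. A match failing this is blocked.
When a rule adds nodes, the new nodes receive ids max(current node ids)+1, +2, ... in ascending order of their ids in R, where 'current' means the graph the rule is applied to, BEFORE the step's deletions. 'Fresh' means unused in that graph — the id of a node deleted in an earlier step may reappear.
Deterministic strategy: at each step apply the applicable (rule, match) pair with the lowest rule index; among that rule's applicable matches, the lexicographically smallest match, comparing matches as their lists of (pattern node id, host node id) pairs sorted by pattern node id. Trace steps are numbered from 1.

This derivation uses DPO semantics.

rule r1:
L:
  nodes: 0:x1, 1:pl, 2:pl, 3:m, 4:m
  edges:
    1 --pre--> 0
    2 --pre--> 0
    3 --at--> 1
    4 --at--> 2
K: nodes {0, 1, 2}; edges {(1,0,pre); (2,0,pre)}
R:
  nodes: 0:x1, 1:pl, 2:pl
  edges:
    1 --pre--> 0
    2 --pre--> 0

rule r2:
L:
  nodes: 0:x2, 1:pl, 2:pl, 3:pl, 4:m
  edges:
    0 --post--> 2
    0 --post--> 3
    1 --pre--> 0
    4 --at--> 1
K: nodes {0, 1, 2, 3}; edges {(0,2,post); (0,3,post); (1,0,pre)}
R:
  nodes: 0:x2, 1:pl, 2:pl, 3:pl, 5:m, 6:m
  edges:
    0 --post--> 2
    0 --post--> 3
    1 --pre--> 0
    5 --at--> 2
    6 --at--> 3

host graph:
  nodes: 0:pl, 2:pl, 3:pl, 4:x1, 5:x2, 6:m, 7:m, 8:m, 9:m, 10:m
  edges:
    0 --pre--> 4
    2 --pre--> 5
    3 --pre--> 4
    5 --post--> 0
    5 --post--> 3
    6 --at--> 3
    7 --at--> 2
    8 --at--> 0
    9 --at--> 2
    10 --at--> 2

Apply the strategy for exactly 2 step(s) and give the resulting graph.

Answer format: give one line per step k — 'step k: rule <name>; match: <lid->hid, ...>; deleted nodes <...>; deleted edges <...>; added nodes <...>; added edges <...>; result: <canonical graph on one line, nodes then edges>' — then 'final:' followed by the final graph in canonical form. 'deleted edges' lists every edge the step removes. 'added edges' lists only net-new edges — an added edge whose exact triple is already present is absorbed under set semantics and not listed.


step 1: rule r1; match: 0->4, 1->0, 2->3, 3->8, 4->6; deleted nodes 6, 8; deleted edges (6,3,at); (8,0,at); added nodes (none); added edges (none); result: nodes: 0:pl, 2:pl, 3:pl, 4:x1, 5:x2, 7:m, 9:m, 10:m edges: (0,4,pre); (2,5,pre); (3,4,pre); (5,0,post); (5,3,post); (7,2,at); (9,2,at); (10,2,at)
step 2: rule r2; match: 0->5, 1->2, 2->0, 3->3, 4->7; deleted nodes 7; deleted edges (7,2,at); added nodes 11, 12; added edges (11,0,at); (12,3,at); result: nodes: 0:pl, 2:pl, 3:pl, 4:x1, 5:x2, 9:m, 10:m, 11:m, 12:m edges: (0,4,pre); (2,5,pre); (3,4,pre); (5,0,post); (5,3,post); (9,2,at); (10,2,at); (11,0,at); (12,3,at)
final:
nodes: 0:pl, 2:pl, 3:pl, 4:x1, 5:x2, 9:m, 10:m, 11:m, 12:m
edges: (0,4,pre); (2,5,pre); (3,4,pre); (5,0,post); (5,3,post); (9,2,at); (10,2,at); (11,0,at); (12,3,at)


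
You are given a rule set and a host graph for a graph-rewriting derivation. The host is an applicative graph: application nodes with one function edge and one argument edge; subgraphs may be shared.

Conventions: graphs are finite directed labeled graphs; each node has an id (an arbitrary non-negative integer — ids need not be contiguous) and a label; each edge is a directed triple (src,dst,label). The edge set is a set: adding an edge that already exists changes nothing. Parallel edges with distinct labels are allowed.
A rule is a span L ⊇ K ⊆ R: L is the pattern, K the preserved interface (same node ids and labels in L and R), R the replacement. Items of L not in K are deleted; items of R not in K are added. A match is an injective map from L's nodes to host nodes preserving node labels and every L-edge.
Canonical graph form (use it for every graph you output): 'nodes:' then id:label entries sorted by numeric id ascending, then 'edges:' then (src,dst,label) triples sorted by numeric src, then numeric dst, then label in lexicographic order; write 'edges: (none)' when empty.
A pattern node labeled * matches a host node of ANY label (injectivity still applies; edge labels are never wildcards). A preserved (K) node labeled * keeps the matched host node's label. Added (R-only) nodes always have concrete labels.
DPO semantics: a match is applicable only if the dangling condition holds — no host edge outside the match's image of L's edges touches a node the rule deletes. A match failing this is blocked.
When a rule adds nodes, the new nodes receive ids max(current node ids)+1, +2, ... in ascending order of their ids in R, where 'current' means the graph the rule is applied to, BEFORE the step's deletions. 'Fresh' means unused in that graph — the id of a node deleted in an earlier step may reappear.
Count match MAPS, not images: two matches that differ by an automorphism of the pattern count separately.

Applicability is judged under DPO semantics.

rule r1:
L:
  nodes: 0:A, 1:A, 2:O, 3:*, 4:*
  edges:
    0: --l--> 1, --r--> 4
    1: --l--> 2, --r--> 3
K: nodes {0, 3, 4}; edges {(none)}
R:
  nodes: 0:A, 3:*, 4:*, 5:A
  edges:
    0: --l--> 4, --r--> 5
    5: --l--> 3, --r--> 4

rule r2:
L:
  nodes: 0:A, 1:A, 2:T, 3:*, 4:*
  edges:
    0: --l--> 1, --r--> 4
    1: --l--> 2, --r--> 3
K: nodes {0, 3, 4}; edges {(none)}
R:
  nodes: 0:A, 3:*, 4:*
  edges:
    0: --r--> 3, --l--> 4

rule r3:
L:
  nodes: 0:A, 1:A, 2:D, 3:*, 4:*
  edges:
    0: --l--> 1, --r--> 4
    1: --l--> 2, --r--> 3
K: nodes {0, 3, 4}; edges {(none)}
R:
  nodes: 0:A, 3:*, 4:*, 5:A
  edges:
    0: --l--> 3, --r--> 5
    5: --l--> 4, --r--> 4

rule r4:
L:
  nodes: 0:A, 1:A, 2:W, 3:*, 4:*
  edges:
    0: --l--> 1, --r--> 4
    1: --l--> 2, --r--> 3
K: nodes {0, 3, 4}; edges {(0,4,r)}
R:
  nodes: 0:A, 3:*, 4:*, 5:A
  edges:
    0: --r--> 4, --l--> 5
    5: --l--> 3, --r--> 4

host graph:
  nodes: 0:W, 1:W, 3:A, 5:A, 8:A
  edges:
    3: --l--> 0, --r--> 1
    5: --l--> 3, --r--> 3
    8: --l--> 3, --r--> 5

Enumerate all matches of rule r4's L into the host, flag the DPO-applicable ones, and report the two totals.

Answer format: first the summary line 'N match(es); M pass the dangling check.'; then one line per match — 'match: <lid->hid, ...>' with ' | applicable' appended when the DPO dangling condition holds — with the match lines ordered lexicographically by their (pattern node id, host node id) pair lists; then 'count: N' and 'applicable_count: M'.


1 match(es); 0 pass the dangling check.
match: 0->8, 1->3, 2->0, 3->1, 4->5
count: 1
applicable_count: 0


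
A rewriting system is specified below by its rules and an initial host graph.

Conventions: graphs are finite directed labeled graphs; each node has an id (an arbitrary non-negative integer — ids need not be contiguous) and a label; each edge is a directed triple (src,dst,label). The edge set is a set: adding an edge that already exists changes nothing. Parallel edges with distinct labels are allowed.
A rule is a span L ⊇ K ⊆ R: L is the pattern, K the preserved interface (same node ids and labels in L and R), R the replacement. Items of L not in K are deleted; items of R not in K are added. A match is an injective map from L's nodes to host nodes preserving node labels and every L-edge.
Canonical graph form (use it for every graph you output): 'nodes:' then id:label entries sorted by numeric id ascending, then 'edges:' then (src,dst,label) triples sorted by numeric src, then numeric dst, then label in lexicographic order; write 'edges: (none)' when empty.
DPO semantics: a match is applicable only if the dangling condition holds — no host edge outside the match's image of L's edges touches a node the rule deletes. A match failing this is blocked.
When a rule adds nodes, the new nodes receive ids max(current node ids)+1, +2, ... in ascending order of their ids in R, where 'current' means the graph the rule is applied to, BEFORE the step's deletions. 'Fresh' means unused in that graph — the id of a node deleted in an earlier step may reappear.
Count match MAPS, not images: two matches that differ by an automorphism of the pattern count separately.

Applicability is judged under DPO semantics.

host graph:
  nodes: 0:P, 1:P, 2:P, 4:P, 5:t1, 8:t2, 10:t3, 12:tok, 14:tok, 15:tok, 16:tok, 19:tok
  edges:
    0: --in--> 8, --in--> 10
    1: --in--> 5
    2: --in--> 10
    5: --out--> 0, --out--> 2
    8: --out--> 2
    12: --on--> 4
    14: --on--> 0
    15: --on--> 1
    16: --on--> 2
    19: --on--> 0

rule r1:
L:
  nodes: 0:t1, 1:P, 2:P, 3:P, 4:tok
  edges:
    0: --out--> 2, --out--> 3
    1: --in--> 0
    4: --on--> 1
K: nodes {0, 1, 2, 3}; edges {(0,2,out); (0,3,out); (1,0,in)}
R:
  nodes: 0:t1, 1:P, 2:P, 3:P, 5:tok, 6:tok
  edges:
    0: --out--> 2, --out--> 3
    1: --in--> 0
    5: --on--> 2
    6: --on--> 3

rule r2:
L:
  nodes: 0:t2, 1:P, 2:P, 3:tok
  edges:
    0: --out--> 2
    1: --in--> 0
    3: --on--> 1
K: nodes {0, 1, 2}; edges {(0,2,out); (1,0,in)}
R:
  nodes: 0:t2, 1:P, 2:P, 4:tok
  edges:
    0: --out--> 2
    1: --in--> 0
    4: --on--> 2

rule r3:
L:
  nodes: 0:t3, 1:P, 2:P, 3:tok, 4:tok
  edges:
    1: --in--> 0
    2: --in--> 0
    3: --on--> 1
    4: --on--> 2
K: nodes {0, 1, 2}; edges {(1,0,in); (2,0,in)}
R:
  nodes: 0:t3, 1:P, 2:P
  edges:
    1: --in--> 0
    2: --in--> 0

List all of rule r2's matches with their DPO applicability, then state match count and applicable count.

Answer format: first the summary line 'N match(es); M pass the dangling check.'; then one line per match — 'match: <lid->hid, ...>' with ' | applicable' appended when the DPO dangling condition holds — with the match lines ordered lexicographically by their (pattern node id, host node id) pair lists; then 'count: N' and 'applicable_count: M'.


2 match(es); 2 pass the dangling check.
match: 0->8, 1->0, 2->2, 3->14 | applicable
match: 0->8, 1->0, 2->2, 3->19 | applicable
count: 2
applicable_count: 2


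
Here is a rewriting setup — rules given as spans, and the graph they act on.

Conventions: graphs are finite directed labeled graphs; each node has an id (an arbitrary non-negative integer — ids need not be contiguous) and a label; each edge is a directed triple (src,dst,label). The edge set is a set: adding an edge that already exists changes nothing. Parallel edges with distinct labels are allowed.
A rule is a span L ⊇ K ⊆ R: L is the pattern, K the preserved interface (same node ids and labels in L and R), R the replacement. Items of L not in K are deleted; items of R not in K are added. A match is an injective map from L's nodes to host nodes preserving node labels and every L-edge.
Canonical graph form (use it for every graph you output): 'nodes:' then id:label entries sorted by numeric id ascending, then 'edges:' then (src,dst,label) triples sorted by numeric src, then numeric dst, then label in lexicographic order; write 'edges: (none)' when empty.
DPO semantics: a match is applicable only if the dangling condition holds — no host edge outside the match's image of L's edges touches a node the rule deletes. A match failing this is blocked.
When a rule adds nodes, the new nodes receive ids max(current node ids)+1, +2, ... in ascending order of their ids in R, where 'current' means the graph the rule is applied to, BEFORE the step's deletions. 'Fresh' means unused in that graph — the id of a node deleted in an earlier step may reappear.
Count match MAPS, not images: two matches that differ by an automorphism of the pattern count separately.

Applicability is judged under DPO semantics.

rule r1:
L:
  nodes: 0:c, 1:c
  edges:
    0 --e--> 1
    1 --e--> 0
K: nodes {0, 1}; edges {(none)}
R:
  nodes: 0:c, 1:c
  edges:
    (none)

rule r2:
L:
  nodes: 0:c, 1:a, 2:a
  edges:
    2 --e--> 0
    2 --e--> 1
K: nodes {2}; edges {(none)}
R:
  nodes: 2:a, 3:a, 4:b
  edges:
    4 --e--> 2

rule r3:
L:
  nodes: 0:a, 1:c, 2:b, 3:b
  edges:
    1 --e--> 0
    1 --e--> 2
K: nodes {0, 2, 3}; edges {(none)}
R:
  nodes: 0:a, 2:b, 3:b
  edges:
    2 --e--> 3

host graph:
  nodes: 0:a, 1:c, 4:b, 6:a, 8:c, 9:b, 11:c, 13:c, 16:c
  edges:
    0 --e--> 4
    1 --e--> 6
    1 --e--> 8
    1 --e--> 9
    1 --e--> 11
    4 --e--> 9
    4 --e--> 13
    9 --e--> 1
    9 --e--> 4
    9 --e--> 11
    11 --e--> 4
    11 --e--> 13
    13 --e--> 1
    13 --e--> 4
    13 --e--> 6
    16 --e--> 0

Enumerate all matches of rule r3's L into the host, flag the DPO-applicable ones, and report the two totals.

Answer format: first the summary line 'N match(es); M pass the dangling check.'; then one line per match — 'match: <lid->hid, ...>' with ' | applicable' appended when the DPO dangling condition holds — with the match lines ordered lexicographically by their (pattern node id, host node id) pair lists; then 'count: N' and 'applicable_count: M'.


2 match(es); 0 pass the dangling check.
match: 0->6, 1->1, 2->9, 3->4
match: 0->6, 1->13, 2->4, 3->9
count: 2
applicable_count: 0


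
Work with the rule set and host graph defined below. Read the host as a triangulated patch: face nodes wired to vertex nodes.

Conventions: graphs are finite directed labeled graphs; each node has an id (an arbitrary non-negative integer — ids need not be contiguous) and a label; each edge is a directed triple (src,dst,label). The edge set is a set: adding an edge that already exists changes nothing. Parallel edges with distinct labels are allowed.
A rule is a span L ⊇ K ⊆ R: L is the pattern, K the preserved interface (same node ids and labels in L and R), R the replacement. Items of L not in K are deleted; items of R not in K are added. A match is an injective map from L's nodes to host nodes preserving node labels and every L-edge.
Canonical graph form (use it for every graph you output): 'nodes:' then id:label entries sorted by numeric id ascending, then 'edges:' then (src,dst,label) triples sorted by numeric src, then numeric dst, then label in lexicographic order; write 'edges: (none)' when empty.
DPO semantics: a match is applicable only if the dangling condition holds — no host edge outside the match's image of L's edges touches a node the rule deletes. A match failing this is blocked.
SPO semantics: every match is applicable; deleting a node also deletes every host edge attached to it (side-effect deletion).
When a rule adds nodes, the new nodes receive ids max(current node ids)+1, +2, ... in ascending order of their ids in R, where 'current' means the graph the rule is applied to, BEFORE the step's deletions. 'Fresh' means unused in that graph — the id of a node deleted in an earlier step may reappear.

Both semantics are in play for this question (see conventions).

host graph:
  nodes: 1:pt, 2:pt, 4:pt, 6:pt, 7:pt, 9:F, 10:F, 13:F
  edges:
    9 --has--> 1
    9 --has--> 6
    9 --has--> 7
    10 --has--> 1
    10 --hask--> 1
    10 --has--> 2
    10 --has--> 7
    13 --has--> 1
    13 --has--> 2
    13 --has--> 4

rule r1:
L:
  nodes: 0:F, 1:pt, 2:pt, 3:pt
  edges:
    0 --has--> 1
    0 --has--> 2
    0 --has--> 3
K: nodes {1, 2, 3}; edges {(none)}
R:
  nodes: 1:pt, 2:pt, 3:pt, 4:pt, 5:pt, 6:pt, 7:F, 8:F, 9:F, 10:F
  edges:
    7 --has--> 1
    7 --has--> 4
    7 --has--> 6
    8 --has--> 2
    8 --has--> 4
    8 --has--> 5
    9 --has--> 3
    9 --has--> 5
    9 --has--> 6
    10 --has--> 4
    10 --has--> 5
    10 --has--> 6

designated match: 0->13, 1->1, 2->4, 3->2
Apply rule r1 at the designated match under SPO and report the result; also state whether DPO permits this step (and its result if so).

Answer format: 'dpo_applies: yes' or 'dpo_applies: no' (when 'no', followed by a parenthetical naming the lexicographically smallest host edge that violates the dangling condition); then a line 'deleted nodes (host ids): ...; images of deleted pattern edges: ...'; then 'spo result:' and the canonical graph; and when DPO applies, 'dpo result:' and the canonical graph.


dpo_applies: yes
deleted nodes (host ids): 13; images of deleted pattern edges: (13,1,has); (13,2,has); (13,4,has)
spo result:
nodes: 1:pt, 2:pt, 4:pt, 6:pt, 7:pt, 9:F, 10:F, 14:pt, 15:pt, 16:pt, 17:F, 18:F, 19:F, 20:F
edges: (9,1,has); (9,6,has); (9,7,has); (10,1,has); (10,1,hask); (10,2,has); (10,7,has); (17,1,has); (17,14,has); (17,16,has); (18,4,has); (18,14,has); (18,15,has); (19,2,has); (19,15,has); (19,16,has); (20,14,has); (20,15,has); (20,16,has)
dpo result:
nodes: 1:pt, 2:pt, 4:pt, 6:pt, 7:pt, 9:F, 10:F, 14:pt, 15:pt, 16:pt, 17:F, 18:F, 19:F, 20:F
edges: (9,1,has); (9,6,has); (9,7,has); (10,1,has); (10,1,hask); (10,2,has); (10,7,has); (17,1,has); (17,14,has); (17,16,has); (18,4,has); (18,14,has); (18,15,has); (19,2,has); (19,15,has); (19,16,has); (20,14,has); (20,15,has); (20,16,has)
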